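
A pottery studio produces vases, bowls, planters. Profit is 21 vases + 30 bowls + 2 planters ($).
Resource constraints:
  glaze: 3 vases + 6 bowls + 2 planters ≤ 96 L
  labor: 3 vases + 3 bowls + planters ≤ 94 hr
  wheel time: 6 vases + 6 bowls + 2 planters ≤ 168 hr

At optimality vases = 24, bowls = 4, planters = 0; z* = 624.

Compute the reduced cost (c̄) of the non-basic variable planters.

-8

Binding: glaze and wheel time. Non-binding: labor (10 unused).
Slack constraints have shadow price 0 (complementary slackness).
Dual feasibility on the basic columns requires 3·y_glaze + 6·y_wheel time = 21, 6·y_glaze + 6·y_wheel time = 30.
→ y_glaze = 3 and y_wheel time = 2.
Reduced cost of planters: c₃ − yᵀa₃ = 2 − (3·2 + 2·2) = 2 − 10 = -8.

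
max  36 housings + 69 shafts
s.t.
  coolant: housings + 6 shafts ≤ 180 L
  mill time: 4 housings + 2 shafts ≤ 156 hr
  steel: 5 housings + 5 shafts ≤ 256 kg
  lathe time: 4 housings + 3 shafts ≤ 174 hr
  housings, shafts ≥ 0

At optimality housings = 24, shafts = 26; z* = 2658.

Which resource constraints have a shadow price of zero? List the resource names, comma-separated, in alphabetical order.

mill time, steel

coolant: 180/180 (binding)
mill time: 148/156 (slack 8)
steel: 250/256 (slack 6)
lathe time: 174/174 (binding)
By complementary slackness, a constraint with positive slack has shadow price 0 → mill time, steel.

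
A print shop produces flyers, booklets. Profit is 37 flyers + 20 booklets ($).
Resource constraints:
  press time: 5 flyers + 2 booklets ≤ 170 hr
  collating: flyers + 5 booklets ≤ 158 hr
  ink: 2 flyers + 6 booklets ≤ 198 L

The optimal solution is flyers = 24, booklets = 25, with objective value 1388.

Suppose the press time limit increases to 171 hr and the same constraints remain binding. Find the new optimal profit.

1395

Check each constraint at x*: press time 170/170 (tight); collating 149/158 (slack 9); ink 198/198 (tight).
By complementary slackness, y = 0 for the non-binding constraint.
From A_Bᵀ y = c: 5·y_press time + 2·y_ink = 37; 2·y_press time + 6·y_ink = 20.
This yields shadow prices y_press time = 7, y_ink = 1.
Δz = y_press time·Δb = 7 × (1) = 7, so new z* = 1388 + 7 = 1395.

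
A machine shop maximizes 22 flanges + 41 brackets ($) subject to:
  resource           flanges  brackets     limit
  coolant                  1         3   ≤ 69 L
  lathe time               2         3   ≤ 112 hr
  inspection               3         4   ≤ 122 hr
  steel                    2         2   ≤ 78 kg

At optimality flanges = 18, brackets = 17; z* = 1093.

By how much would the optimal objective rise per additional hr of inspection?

5

Check each constraint at x*: coolant 69/69 (tight); lathe time 87/112 (slack 25); inspection 122/122 (tight); steel 70/78 (slack 8).
By complementary slackness, y = 0 for the non-binding constraints.
From A_Bᵀ y = c: 1·y_coolant + 3·y_inspection = 22; 3·y_coolant + 4·y_inspection = 41.
Solving: y_coolant = 7, y_inspection = 5.
Shadow price of inspection = 5.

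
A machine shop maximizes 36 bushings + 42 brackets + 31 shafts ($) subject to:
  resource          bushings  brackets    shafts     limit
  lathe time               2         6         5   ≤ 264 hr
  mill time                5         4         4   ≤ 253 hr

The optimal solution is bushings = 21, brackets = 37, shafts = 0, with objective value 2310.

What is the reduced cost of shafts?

-8

Both lathe time and mill time are binding at x*.
Dual feasibility on the basic columns requires 2·y_lathe time + 5·y_mill time = 36, 6·y_lathe time + 4·y_mill time = 42.
This yields shadow prices y_lathe time = 3, y_mill time = 6.
Reduced cost of shafts: c₃ − yᵀa₃ = 31 − (3·5 + 6·4) = 31 − 39 = -8.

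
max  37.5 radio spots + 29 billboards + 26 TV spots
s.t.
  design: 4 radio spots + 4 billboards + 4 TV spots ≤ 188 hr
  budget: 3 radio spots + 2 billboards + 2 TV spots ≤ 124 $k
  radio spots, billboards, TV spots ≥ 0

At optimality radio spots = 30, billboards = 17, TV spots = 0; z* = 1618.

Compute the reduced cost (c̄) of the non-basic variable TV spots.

-3

Check each constraint at x*: design 188/188 (tight); budget 124/124 (tight).
The binding rows give the dual system: 4·y_design + 3·y_budget = 37.5 and 4·y_design + 2·y_budget = 29.
Solving: y_design = 3, y_budget = 8.5.
Reduced cost of TV spots: c₃ − yᵀa₃ = 26 − (3·4 + 8.5·2) = 26 − 29 = -3.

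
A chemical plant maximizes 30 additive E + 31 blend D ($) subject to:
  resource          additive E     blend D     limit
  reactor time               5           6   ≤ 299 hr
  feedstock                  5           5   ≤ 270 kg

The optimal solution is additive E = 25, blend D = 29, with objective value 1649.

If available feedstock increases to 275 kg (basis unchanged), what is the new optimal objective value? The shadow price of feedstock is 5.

Δb = 5, so new z* = 1649 + (5)·(5) = 1649 + 25 = 1674.

1674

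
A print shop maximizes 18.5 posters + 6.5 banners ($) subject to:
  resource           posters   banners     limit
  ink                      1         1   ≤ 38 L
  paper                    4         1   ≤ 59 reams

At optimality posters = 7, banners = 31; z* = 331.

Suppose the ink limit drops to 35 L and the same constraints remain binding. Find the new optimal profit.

323.5

At the optimum: ink uses 38 of 38 (binding); paper uses 59 of 59 (binding).
Dual feasibility on the basic columns requires 1·y_ink + 4·y_paper = 18.5, 1·y_ink + 1·y_paper = 6.5.
This yields shadow prices y_ink = 2.5, y_paper = 4.
Δz = y_ink·Δb = 2.5 × (-3) = -7.5, so new z* = 331 − 7.5 = 323.5.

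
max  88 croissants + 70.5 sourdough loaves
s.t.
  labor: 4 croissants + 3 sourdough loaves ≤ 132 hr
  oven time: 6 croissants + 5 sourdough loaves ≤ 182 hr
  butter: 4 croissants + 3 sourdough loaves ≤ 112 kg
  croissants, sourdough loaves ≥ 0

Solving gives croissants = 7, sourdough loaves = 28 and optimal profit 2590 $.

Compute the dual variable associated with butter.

8.5

Binding: oven time and butter. Non-binding: labor (20 unused).
Slack constraints have shadow price 0 (complementary slackness).
From A_Bᵀ y = c: 6·y_oven time + 4·y_butter = 88; 5·y_oven time + 3·y_butter = 70.5.
Solving: y_oven time = 9, y_butter = 8.5.
Shadow price of butter = 8.5.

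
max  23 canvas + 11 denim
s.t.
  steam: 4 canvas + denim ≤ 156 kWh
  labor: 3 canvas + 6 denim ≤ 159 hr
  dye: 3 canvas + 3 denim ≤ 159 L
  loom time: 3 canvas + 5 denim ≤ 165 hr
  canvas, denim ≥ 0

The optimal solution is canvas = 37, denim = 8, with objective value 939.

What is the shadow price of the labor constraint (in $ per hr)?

1

Binding: steam and labor. Non-binding: dye (24 unused), loom time (14 unused).
By complementary slackness, y = 0 for the non-binding constraints.
The binding rows give the dual system: 4·y_steam + 3·y_labor = 23 and 1·y_steam + 6·y_labor = 11.
This yields shadow prices y_steam = 5, y_labor = 1.
Shadow price of labor = 1.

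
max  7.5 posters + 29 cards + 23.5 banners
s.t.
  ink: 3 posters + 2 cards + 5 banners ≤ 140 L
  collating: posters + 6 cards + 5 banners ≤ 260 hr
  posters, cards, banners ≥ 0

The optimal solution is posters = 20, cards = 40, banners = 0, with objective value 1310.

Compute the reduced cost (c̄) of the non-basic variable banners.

Check each constraint at x*: ink 140/140 (tight); collating 260/260 (tight).
From A_Bᵀ y = c: 3·y_ink + 1·y_collating = 7.5; 2·y_ink + 6·y_collating = 29.
This yields shadow prices y_ink = 1, y_collating = 4.5.
Reduced cost of banners: c₃ − yᵀa₃ = 23.5 − (1·5 + 4.5·5) = 23.5 − 27.5 = -4.

-4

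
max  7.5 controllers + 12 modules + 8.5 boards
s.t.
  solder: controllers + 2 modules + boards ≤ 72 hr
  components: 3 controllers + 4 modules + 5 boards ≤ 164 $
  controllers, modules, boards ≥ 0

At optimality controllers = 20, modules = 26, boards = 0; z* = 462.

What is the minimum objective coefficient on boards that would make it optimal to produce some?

Check each constraint at x*: solder 72/72 (tight); components 164/164 (tight).
From A_Bᵀ y = c: 1·y_solder + 3·y_components = 7.5; 2·y_solder + 4·y_components = 12.
→ y_solder = 3 and y_components = 1.5.
boards enters the basis when its profit ≥ yᵀa₃ = 3·1 + 1.5·5 = 10.5.

10.5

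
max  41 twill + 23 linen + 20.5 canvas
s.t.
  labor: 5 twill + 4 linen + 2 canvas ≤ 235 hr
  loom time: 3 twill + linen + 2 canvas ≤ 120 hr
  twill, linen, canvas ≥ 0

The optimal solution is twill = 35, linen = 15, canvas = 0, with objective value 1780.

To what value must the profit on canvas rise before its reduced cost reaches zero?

At the optimum: labor uses 235 of 235 (binding); loom time uses 120 of 120 (binding).
The binding rows give the dual system: 5·y_labor + 3·y_loom time = 41 and 4·y_labor + 1·y_loom time = 23.
Solving: y_labor = 4, y_loom time = 7.
canvas enters the basis when its profit ≥ yᵀa₃ = 4·2 + 7·2 = 22.

22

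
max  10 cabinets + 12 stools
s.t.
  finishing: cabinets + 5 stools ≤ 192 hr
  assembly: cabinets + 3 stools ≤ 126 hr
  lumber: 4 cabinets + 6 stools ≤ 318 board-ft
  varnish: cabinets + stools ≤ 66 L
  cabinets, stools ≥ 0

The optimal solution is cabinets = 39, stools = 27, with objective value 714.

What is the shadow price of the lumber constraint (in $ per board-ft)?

Check each constraint at x*: finishing 174/192 (slack 18); assembly 120/126 (slack 6); lumber 318/318 (tight); varnish 66/66 (tight).
Slack constraints have shadow price 0 (complementary slackness).
From A_Bᵀ y = c: 4·y_lumber + 1·y_varnish = 10; 6·y_lumber + 1·y_varnish = 12.
→ y_lumber = 1 and y_varnish = 6.
Shadow price of lumber = 1.

1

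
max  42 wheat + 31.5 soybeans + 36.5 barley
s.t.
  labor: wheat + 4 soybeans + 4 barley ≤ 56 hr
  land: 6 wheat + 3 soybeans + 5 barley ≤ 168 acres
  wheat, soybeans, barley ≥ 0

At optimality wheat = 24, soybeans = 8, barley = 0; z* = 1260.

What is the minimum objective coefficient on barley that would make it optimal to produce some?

44.5

Both labor and land are binding at x*.
The binding rows give the dual system: 1·y_labor + 6·y_land = 42 and 4·y_labor + 3·y_land = 31.5.
→ y_labor = 3 and y_land = 6.5.
barley enters the basis when its profit ≥ yᵀa₃ = 3·4 + 6.5·5 = 44.5.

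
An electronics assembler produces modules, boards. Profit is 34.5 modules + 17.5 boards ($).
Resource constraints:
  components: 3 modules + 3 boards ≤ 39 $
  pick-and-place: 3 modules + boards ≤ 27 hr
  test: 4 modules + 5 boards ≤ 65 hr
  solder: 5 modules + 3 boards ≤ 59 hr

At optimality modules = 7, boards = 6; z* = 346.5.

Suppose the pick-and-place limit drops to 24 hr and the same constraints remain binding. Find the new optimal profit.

At the optimum: components uses 39 of 39 (binding); pick-and-place uses 27 of 27 (binding); test uses 58 of 65 (slack = 7); solder uses 53 of 59 (slack = 6).
Slack constraints have shadow price 0 (complementary slackness).
Dual feasibility on the basic columns requires 3·y_components + 3·y_pick-and-place = 34.5, 3·y_components + 1·y_pick-and-place = 17.5.
This yields shadow prices y_components = 3, y_pick-and-place = 8.5.
Δz = y_pick-and-place·Δb = 8.5 × (-3) = -25.5, so new z* = 346.5 − 25.5 = 321.

321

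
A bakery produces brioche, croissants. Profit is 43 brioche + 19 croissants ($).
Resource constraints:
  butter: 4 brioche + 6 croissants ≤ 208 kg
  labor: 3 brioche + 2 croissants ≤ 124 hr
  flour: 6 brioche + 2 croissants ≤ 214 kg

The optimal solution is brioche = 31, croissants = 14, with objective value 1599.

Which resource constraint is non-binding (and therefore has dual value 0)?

labor

butter: 208/208 (binding)
labor: 121/124 (slack 3)
flour: 214/214 (binding)
By complementary slackness, a constraint with positive slack has shadow price 0 → labor.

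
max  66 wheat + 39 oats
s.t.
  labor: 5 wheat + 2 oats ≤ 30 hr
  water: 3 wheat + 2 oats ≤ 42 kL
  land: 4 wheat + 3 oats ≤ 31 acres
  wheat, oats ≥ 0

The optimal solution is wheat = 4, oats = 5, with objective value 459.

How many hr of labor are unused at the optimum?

0

labor used = 5·4 + 2·5 = 30; slack = 30 − 30 = 0.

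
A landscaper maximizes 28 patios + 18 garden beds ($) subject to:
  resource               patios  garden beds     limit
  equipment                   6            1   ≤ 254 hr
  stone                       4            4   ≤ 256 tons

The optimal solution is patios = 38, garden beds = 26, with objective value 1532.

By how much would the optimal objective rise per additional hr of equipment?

Both equipment and stone are binding at x*.
From A_Bᵀ y = c: 6·y_equipment + 4·y_stone = 28; 1·y_equipment + 4·y_stone = 18.
This yields shadow prices y_equipment = 2, y_stone = 4.
Shadow price of equipment = 2.

2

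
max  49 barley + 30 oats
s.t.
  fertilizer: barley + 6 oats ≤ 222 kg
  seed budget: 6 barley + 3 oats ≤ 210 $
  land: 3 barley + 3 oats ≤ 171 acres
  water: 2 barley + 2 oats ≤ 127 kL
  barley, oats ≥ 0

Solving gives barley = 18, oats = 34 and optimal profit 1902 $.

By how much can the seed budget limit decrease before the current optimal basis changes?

Binding constraints: fertilizer, seed budget. The basis is B = [[1,6],[6,3]] with det -33.
Per unit decrease in seed budget, x* moves by d = (-0.1818, 0.0303).
The basis stays optimal until barley reaches 0; allowable decrease = 99 $.

99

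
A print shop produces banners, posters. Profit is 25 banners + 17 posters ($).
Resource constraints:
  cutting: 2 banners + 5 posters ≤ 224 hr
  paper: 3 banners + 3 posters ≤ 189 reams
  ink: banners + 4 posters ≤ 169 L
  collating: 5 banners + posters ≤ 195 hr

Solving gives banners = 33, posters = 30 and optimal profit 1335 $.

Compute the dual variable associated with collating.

2

Binding: paper and collating. Non-binding: cutting (8 unused), ink (16 unused).
Slack constraints have shadow price 0 (complementary slackness).
Dual feasibility on the basic columns requires 3·y_paper + 5·y_collating = 25, 3·y_paper + 1·y_collating = 17.
Solving: y_paper = 5, y_collating = 2.
Shadow price of collating = 2.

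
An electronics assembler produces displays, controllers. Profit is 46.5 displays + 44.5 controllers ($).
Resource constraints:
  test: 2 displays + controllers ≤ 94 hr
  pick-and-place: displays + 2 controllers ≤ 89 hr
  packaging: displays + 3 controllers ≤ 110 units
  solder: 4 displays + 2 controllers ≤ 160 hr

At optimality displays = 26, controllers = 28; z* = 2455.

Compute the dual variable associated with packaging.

8.5

At the optimum: test uses 80 of 94 (slack = 14); pick-and-place uses 82 of 89 (slack = 7); packaging uses 110 of 110 (binding); solder uses 160 of 160 (binding).
By complementary slackness, y = 0 for the non-binding constraints.
The binding rows give the dual system: 1·y_packaging + 4·y_solder = 46.5 and 3·y_packaging + 2·y_solder = 44.5.
→ y_packaging = 8.5 and y_solder = 9.5.
Shadow price of packaging = 8.5.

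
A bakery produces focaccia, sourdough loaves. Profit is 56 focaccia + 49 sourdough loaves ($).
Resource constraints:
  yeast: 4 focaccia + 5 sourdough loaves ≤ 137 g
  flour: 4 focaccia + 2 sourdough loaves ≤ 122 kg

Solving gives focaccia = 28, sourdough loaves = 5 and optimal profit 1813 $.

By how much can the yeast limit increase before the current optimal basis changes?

Binding constraints: yeast, flour. The basis is B = [[4,5],[4,2]] with det -12.
Per unit increase in yeast, x* moves by d = (-0.1667, 0.3333).
The basis stays optimal until focaccia reaches 0; allowable increase = 168 g.

168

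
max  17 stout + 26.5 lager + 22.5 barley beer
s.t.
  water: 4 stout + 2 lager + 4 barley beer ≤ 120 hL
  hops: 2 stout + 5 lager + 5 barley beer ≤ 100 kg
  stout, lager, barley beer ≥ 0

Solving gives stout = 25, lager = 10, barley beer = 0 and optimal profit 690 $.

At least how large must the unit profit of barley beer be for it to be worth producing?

30.5

Check each constraint at x*: water 120/120 (tight); hops 100/100 (tight).
Dual feasibility on the basic columns requires 4·y_water + 2·y_hops = 17, 2·y_water + 5·y_hops = 26.5.
→ y_water = 2 and y_hops = 4.5.
barley beer enters the basis when its profit ≥ yᵀa₃ = 2·4 + 4.5·5 = 30.5.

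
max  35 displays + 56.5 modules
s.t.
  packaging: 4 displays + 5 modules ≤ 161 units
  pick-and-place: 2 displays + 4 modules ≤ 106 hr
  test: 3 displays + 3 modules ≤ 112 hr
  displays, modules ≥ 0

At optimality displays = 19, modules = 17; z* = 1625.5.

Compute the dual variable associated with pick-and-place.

At the optimum: packaging uses 161 of 161 (binding); pick-and-place uses 106 of 106 (binding); test uses 108 of 112 (slack = 4).
Since test is not tight, its dual is 0.
From A_Bᵀ y = c: 4·y_packaging + 2·y_pick-and-place = 35; 5·y_packaging + 4·y_pick-and-place = 56.5.
This yields shadow prices y_packaging = 4.5, y_pick-and-place = 8.5.
Shadow price of pick-and-place = 8.5.

8.5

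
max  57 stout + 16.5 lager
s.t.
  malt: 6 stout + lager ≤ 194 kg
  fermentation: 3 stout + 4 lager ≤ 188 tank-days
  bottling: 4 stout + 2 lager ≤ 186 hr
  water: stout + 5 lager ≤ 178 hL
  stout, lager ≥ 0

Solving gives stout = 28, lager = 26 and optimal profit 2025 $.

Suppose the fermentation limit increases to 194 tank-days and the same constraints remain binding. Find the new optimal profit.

Check each constraint at x*: malt 194/194 (tight); fermentation 188/188 (tight); bottling 164/186 (slack 22); water 158/178 (slack 20).
Slack constraints have shadow price 0 (complementary slackness).
Dual feasibility on the basic columns requires 6·y_malt + 3·y_fermentation = 57, 1·y_malt + 4·y_fermentation = 16.5.
→ y_malt = 8.5 and y_fermentation = 2.
Δz = y_fermentation·Δb = 2 × (6) = 12, so new z* = 2025 + 12 = 2037.

2037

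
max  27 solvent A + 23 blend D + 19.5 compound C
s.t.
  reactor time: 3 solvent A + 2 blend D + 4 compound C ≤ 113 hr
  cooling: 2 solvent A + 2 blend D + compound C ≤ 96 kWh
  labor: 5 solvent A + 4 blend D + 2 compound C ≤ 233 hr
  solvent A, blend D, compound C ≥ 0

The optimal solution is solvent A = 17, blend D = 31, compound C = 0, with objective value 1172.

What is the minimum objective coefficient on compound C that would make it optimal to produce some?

23.5

Check each constraint at x*: reactor time 113/113 (tight); cooling 96/96 (tight); labor 209/233 (slack 24).
By complementary slackness, y = 0 for the non-binding constraint.
Dual feasibility on the basic columns requires 3·y_reactor time + 2·y_cooling = 27, 2·y_reactor time + 2·y_cooling = 23.
Solving: y_reactor time = 4, y_cooling = 7.5.
compound C enters the basis when its profit ≥ yᵀa₃ = 4·4 + 7.5·1 = 23.5.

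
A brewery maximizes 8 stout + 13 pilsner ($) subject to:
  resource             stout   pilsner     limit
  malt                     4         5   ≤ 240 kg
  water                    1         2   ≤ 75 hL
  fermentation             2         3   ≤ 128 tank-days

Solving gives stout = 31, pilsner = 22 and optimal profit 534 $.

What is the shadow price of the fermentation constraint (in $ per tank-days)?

3

Check each constraint at x*: malt 234/240 (slack 6); water 75/75 (tight); fermentation 128/128 (tight).
By complementary slackness, y = 0 for the non-binding constraint.
From A_Bᵀ y = c: 1·y_water + 2·y_fermentation = 8; 2·y_water + 3·y_fermentation = 13.
Solving: y_water = 2, y_fermentation = 3.
Shadow price of fermentation = 3.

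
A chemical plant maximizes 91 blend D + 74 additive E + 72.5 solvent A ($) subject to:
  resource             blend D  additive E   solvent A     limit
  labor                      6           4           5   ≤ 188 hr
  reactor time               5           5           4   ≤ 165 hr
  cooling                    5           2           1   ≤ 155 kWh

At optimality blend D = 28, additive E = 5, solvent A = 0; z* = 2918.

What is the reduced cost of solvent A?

-2

At the optimum: labor uses 188 of 188 (binding); reactor time uses 165 of 165 (binding); cooling uses 150 of 155 (slack = 5).
By complementary slackness, y = 0 for the non-binding constraint.
From A_Bᵀ y = c: 6·y_labor + 5·y_reactor time = 91; 4·y_labor + 5·y_reactor time = 74.
This yields shadow prices y_labor = 8.5, y_reactor time = 8.
Reduced cost of solvent A: c₃ − yᵀa₃ = 72.5 − (8.5·5 + 8·4) = 72.5 − 74.5 = -2.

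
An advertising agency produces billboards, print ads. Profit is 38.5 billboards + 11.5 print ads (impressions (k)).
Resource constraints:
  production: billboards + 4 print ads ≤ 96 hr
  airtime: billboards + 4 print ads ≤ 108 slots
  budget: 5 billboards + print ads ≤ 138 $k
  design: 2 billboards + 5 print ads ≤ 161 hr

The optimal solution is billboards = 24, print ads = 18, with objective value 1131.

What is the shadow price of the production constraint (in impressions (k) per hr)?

1

At the optimum: production uses 96 of 96 (binding); airtime uses 96 of 108 (slack = 12); budget uses 138 of 138 (binding); design uses 138 of 161 (slack = 23).
Slack constraints have shadow price 0 (complementary slackness).
The binding rows give the dual system: 1·y_production + 5·y_budget = 38.5 and 4·y_production + 1·y_budget = 11.5.
Solving: y_production = 1, y_budget = 7.5.
Shadow price of production = 1.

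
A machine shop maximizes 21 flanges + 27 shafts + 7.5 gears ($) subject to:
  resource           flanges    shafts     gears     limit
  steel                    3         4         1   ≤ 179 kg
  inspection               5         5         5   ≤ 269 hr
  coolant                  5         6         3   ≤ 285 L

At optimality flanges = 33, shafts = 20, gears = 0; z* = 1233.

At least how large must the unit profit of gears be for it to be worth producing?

At the optimum: steel uses 179 of 179 (binding); inspection uses 265 of 269 (slack = 4); coolant uses 285 of 285 (binding).
Since inspection is not tight, its dual is 0.
From A_Bᵀ y = c: 3·y_steel + 5·y_coolant = 21; 4·y_steel + 6·y_coolant = 27.
This yields shadow prices y_steel = 4.5, y_coolant = 1.5.
gears enters the basis when its profit ≥ yᵀa₃ = 4.5·1 + 1.5·3 = 9.

9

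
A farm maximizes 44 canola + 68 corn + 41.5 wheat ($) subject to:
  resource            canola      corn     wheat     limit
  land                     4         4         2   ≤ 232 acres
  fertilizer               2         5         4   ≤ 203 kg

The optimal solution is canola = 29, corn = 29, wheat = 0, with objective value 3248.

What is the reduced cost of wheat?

At the optimum: land uses 232 of 232 (binding); fertilizer uses 203 of 203 (binding).
The binding rows give the dual system: 4·y_land + 2·y_fertilizer = 44 and 4·y_land + 5·y_fertilizer = 68.
This yields shadow prices y_land = 7, y_fertilizer = 8.
Reduced cost of wheat: c₃ − yᵀa₃ = 41.5 − (7·2 + 8·4) = 41.5 − 46 = -4.5.

-4.5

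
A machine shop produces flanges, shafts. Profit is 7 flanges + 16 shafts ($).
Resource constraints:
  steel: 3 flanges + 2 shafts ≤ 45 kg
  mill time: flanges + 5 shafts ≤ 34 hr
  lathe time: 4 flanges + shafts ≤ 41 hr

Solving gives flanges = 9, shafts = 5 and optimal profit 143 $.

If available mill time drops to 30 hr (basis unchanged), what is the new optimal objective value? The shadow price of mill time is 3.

131

Δb = -4, so new z* = 143 + (3)·(-4) = 143 − 12 = 131.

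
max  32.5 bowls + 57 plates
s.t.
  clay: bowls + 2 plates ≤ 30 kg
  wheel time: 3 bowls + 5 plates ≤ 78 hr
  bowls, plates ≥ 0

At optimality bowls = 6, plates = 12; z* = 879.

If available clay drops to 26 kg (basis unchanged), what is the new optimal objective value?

Check each constraint at x*: clay 30/30 (tight); wheel time 78/78 (tight).
From A_Bᵀ y = c: 1·y_clay + 3·y_wheel time = 32.5; 2·y_clay + 5·y_wheel time = 57.
→ y_clay = 8.5 and y_wheel time = 8.
Δz = y_clay·Δb = 8.5 × (-4) = -34, so new z* = 879 − 34 = 845.

845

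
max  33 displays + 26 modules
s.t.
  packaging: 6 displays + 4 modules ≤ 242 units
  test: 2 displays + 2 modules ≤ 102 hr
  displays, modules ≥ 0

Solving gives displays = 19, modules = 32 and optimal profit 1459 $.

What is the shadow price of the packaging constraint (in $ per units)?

At the optimum: packaging uses 242 of 242 (binding); test uses 102 of 102 (binding).
From A_Bᵀ y = c: 6·y_packaging + 2·y_test = 33; 4·y_packaging + 2·y_test = 26.
This yields shadow prices y_packaging = 3.5, y_test = 6.
Shadow price of packaging = 3.5.

3.5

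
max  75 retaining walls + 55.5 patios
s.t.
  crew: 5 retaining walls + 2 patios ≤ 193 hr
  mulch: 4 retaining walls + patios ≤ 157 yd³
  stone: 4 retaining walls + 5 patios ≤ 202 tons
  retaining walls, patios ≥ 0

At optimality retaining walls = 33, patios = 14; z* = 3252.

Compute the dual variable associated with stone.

Check each constraint at x*: crew 193/193 (tight); mulch 146/157 (slack 11); stone 202/202 (tight).
Since mulch is not tight, its dual is 0.
Dual feasibility on the basic columns requires 5·y_crew + 4·y_stone = 75, 2·y_crew + 5·y_stone = 55.5.
→ y_crew = 9 and y_stone = 7.5.
Shadow price of stone = 7.5.

7.5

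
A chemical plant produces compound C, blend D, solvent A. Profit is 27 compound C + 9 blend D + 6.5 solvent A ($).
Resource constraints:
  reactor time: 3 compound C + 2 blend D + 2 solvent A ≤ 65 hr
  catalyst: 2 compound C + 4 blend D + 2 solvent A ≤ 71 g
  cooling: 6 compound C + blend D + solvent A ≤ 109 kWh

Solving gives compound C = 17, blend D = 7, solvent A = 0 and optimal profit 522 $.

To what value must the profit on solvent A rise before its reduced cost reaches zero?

Check each constraint at x*: reactor time 65/65 (tight); catalyst 62/71 (slack 9); cooling 109/109 (tight).
Since catalyst is not tight, its dual is 0.
From A_Bᵀ y = c: 3·y_reactor time + 6·y_cooling = 27; 2·y_reactor time + 1·y_cooling = 9.
→ y_reactor time = 3 and y_cooling = 3.
solvent A enters the basis when its profit ≥ yᵀa₃ = 3·2 + 3·1 = 9.

9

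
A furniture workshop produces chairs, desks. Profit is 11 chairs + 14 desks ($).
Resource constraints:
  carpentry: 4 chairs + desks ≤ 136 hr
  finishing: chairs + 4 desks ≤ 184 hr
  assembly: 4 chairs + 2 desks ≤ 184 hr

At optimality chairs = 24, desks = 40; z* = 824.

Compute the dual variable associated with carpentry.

Binding: carpentry and finishing. Non-binding: assembly (8 unused).
By complementary slackness, y = 0 for the non-binding constraint.
Dual feasibility on the basic columns requires 4·y_carpentry + 1·y_finishing = 11, 1·y_carpentry + 4·y_finishing = 14.
This yields shadow prices y_carpentry = 2, y_finishing = 3.
Shadow price of carpentry = 2.

2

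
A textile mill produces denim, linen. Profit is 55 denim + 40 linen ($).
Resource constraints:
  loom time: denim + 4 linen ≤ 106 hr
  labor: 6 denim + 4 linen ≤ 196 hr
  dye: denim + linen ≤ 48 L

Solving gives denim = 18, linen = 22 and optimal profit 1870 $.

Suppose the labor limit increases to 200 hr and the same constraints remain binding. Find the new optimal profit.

At the optimum: loom time uses 106 of 106 (binding); labor uses 196 of 196 (binding); dye uses 40 of 48 (slack = 8).
By complementary slackness, y = 0 for the non-binding constraint.
Dual feasibility on the basic columns requires 1·y_loom time + 6·y_labor = 55, 4·y_loom time + 4·y_labor = 40.
Solving: y_loom time = 1, y_labor = 9.
Δz = y_labor·Δb = 9 × (4) = 36, so new z* = 1870 + 36 = 1906.

1906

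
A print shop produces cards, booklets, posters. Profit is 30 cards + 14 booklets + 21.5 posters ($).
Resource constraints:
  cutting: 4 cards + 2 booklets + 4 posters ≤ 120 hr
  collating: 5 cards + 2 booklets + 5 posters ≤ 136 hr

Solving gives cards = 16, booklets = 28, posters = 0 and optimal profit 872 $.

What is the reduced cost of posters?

At the optimum: cutting uses 120 of 120 (binding); collating uses 136 of 136 (binding).
From A_Bᵀ y = c: 4·y_cutting + 5·y_collating = 30; 2·y_cutting + 2·y_collating = 14.
This yields shadow prices y_cutting = 5, y_collating = 2.
Reduced cost of posters: c₃ − yᵀa₃ = 21.5 − (5·4 + 2·5) = 21.5 − 30 = -8.5.

-8.5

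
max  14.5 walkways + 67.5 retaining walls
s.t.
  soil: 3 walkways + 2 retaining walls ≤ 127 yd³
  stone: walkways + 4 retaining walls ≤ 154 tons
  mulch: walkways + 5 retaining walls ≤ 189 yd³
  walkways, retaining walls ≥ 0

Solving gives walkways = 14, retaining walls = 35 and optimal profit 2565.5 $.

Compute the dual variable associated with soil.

0

Binding: stone and mulch. Non-binding: soil (15 unused).
Slack constraints have shadow price 0 (complementary slackness).
Dual feasibility on the basic columns requires 1·y_stone + 1·y_mulch = 14.5, 4·y_stone + 5·y_mulch = 67.5.
→ y_stone = 5 and y_mulch = 9.5.
Shadow price of soil = 0.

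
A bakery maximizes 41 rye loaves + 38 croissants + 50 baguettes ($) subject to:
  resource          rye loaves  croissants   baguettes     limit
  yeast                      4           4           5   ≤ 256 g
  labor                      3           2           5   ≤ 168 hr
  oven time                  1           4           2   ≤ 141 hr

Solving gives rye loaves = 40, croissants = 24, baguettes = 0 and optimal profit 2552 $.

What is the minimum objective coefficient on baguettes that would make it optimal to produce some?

Check each constraint at x*: yeast 256/256 (tight); labor 168/168 (tight); oven time 136/141 (slack 5).
By complementary slackness, y = 0 for the non-binding constraint.
From A_Bᵀ y = c: 4·y_yeast + 3·y_labor = 41; 4·y_yeast + 2·y_labor = 38.
This yields shadow prices y_yeast = 8, y_labor = 3.
baguettes enters the basis when its profit ≥ yᵀa₃ = 8·5 + 3·5 = 55.

55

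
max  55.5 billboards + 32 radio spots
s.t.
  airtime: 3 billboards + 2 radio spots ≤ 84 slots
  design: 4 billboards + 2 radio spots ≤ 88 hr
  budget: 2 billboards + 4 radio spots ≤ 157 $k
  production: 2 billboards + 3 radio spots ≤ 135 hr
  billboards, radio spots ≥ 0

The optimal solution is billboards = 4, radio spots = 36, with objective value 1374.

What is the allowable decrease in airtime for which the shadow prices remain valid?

18

Binding constraints: airtime, design. The basis is B = [[3,2],[4,2]] with det -2.
Per unit decrease in airtime, x* moves by d = (1, -2).
The basis stays optimal until radio spots reaches 0; allowable decrease = 18 slots.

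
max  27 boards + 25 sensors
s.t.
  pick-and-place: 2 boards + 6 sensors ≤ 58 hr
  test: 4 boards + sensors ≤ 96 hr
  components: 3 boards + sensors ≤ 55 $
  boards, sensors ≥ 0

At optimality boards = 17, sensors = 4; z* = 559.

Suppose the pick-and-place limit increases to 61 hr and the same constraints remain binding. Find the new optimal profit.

568

At the optimum: pick-and-place uses 58 of 58 (binding); test uses 72 of 96 (slack = 24); components uses 55 of 55 (binding).
By complementary slackness, y = 0 for the non-binding constraint.
From A_Bᵀ y = c: 2·y_pick-and-place + 3·y_components = 27; 6·y_pick-and-place + 1·y_components = 25.
Solving: y_pick-and-place = 3, y_components = 7.
Δz = y_pick-and-place·Δb = 3 × (3) = 9, so new z* = 559 + 9 = 568.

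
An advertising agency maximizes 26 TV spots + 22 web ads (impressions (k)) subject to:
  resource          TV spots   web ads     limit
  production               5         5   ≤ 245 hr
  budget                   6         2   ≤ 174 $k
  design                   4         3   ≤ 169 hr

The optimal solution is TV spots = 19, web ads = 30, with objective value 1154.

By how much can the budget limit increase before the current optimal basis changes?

Binding constraints: production, budget. The basis is B = [[5,5],[6,2]] with det -20.
Per unit increase in budget, x* moves by d = (0.25, -0.25).
The basis stays optimal until design becomes binding; allowable increase = 12 $k.

12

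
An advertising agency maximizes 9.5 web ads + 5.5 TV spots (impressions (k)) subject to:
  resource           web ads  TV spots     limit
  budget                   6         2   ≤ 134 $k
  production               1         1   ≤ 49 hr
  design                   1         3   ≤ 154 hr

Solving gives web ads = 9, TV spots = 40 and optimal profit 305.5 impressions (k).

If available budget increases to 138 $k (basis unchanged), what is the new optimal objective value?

309.5

Check each constraint at x*: budget 134/134 (tight); production 49/49 (tight); design 129/154 (slack 25).
Slack constraints have shadow price 0 (complementary slackness).
Dual feasibility on the basic columns requires 6·y_budget + 1·y_production = 9.5, 2·y_budget + 1·y_production = 5.5.
→ y_budget = 1 and y_production = 3.5.
Δz = y_budget·Δb = 1 × (4) = 4, so new z* = 305.5 + 4 = 309.5.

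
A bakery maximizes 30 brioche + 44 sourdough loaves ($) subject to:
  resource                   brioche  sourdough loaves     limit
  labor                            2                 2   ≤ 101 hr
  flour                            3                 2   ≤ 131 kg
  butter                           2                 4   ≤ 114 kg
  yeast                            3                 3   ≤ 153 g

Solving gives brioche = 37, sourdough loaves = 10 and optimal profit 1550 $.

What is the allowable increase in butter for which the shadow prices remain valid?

28

Binding constraints: flour, butter. The basis is B = [[3,2],[2,4]] with det 8.
Per unit increase in butter, x* moves by d = (-0.25, 0.375).
The basis stays optimal until labor becomes binding; allowable increase = 28 kg.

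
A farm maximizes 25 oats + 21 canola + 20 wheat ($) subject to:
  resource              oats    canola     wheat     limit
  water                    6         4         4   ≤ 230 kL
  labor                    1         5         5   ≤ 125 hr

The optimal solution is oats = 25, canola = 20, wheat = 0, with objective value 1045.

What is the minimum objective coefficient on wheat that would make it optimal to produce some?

21

Check each constraint at x*: water 230/230 (tight); labor 125/125 (tight).
From A_Bᵀ y = c: 6·y_water + 1·y_labor = 25; 4·y_water + 5·y_labor = 21.
Solving: y_water = 4, y_labor = 1.
wheat enters the basis when its profit ≥ yᵀa₃ = 4·4 + 1·5 = 21.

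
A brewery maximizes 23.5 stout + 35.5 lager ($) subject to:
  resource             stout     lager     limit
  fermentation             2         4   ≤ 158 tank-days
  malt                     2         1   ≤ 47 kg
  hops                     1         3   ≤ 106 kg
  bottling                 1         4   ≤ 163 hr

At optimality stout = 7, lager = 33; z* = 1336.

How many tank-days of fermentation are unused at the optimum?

12

fermentation used = 2·7 + 4·33 = 146; slack = 158 − 146 = 12.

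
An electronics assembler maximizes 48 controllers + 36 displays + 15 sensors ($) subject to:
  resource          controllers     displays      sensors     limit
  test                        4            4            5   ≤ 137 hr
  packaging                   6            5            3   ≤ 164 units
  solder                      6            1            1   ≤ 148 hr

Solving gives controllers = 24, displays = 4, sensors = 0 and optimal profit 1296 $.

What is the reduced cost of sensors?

Check each constraint at x*: test 112/137 (slack 25); packaging 164/164 (tight); solder 148/148 (tight).
Since test is not tight, its dual is 0.
From A_Bᵀ y = c: 6·y_packaging + 6·y_solder = 48; 5·y_packaging + 1·y_solder = 36.
→ y_packaging = 7 and y_solder = 1.
Reduced cost of sensors: c₃ − yᵀa₃ = 15 − (7·3 + 1·1) = 15 − 22 = -7.

-7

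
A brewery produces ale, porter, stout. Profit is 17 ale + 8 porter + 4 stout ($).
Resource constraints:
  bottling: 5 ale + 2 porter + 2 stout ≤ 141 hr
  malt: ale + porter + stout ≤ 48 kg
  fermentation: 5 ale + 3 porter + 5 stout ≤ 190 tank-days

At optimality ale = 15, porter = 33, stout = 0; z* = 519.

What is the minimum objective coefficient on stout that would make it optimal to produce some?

Binding: bottling and malt. Non-binding: fermentation (16 unused).
Since fermentation is not tight, its dual is 0.
Dual feasibility on the basic columns requires 5·y_bottling + 1·y_malt = 17, 2·y_bottling + 1·y_malt = 8.
Solving: y_bottling = 3, y_malt = 2.
stout enters the basis when its profit ≥ yᵀa₃ = 3·2 + 2·1 = 8.

8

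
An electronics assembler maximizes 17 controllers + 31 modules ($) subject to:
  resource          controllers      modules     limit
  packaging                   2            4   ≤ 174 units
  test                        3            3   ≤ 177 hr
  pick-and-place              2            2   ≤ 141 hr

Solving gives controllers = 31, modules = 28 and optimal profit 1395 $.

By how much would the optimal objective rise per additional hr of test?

Binding: packaging and test. Non-binding: pick-and-place (23 unused).
By complementary slackness, y = 0 for the non-binding constraint.
Dual feasibility on the basic columns requires 2·y_packaging + 3·y_test = 17, 4·y_packaging + 3·y_test = 31.
→ y_packaging = 7 and y_test = 1.
Shadow price of test = 1.

1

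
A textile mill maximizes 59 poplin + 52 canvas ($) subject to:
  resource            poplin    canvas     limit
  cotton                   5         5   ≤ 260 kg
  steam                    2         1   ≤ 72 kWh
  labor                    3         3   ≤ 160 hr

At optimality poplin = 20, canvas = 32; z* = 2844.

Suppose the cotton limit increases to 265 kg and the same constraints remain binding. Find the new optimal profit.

2889

At the optimum: cotton uses 260 of 260 (binding); steam uses 72 of 72 (binding); labor uses 156 of 160 (slack = 4).
By complementary slackness, y = 0 for the non-binding constraint.
Dual feasibility on the basic columns requires 5·y_cotton + 2·y_steam = 59, 5·y_cotton + 1·y_steam = 52.
→ y_cotton = 9 and y_steam = 7.
Δz = y_cotton·Δb = 9 × (5) = 45, so new z* = 2844 + 45 = 2889.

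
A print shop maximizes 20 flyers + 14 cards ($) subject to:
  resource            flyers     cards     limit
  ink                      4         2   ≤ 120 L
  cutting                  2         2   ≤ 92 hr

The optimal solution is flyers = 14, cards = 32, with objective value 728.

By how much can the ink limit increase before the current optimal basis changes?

64

Binding constraints: ink, cutting. The basis is B = [[4,2],[2,2]] with det 4.
Per unit increase in ink, x* moves by d = (0.5, -0.5).
The basis stays optimal until cards reaches 0; allowable increase = 64 L.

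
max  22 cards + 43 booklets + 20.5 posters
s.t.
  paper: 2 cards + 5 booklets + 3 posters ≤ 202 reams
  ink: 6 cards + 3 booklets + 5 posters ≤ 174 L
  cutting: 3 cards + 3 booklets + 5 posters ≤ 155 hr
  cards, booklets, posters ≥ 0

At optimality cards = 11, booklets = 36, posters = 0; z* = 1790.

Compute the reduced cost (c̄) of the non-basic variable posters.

-8.5

Check each constraint at x*: paper 202/202 (tight); ink 174/174 (tight); cutting 141/155 (slack 14).
Slack constraints have shadow price 0 (complementary slackness).
The binding rows give the dual system: 2·y_paper + 6·y_ink = 22 and 5·y_paper + 3·y_ink = 43.
Solving: y_paper = 8, y_ink = 1.
Reduced cost of posters: c₃ − yᵀa₃ = 20.5 − (8·3 + 1·5) = 20.5 − 29 = -8.5.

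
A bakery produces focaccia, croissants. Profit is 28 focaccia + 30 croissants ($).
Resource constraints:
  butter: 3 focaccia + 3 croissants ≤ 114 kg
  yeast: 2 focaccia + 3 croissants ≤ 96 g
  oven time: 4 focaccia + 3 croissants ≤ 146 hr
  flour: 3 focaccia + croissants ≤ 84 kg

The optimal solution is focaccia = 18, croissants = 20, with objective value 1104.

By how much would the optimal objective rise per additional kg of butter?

At the optimum: butter uses 114 of 114 (binding); yeast uses 96 of 96 (binding); oven time uses 132 of 146 (slack = 14); flour uses 74 of 84 (slack = 10).
Slack constraints have shadow price 0 (complementary slackness).
Dual feasibility on the basic columns requires 3·y_butter + 2·y_yeast = 28, 3·y_butter + 3·y_yeast = 30.
This yields shadow prices y_butter = 8, y_yeast = 2.
Shadow price of butter = 8.

8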